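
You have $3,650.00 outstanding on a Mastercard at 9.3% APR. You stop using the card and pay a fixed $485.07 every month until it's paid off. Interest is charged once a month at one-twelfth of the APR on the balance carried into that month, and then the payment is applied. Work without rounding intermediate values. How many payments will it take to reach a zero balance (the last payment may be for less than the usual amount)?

Monthly rate r = 9.3%/12 = 0.775% = 0.00775.
Recurrence: B ← B·(1+r) − $485.07.
Month 1: interest $28.29; balance after payment $3,193.22.
Month 2: interest $24.75; balance after payment $2,732.89.
Closed form: n = −ln(1 − rB₀/P)/ln(1+r) = −ln(0.94168)/ln(1.00775) ≈ 7.783, so the balance reaches zero during payment 8.

8 payments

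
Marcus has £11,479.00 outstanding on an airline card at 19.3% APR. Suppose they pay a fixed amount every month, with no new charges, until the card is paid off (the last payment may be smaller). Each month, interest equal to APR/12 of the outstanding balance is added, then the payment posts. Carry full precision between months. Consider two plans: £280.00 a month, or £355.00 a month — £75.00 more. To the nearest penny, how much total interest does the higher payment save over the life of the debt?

£2,566.29

Monthly rate r = 19.3%/12 = 1.60833% = 0.0160833.
At £280.00/mo: n = ⌈−ln(1 − rB₀/P)/ln(1+r)⌉ = 68 payments (last £139.50); total interest = total paid − £11,479.00 = £7,420.50.
At £355.00/mo: 47 payments (last £3.21); total interest £4,854.21.
Interest saved = £7,420.50 − £4,854.21 = £2,566.29.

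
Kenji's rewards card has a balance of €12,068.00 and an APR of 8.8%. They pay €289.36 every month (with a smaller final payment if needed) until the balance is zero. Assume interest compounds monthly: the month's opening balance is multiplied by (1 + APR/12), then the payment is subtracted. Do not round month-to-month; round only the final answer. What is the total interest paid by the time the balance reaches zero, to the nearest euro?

Monthly rate r = 8.8%/12 = 0.733333% = 0.00733333.
Payoff takes n = ⌈−ln(1 − rB₀/P)/ln(1+r)⌉ = ⌈49.963⌉ = 50 payments; the last is €278.63.
Total paid = 49·€289.36 + €278.63 = €14,457.27.
Total interest = total paid − principal = €14,457.27 − €12,068.00 = €2,389.27.

€2,389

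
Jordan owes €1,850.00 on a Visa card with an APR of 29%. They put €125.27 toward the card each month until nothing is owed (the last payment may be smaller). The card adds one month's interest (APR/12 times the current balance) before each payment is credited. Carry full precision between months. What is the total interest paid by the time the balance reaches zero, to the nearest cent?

Monthly rate r = 29%/12 = 2.41667% = 0.0241667.
Payoff takes n = ⌈−ln(1 − rB₀/P)/ln(1+r)⌉ = ⌈18.487⌉ = 19 payments; the last is €61.34.
Total paid = 18·€125.27 + €61.34 = €2,316.20.
Total interest = total paid − principal = €2,316.20 − €1,850.00 = €466.20.

€466.20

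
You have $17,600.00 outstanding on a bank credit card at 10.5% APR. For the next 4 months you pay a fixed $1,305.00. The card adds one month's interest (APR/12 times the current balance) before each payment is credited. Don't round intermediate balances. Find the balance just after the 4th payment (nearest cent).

$12,935.22

Monthly rate r = 10.5%/12 = 0.875% = 0.00875.
Each month: B ← B·(1+r) − $1,305.00.
Month 1: interest $154.00; balance after payment $16,449.00.
Month 2: interest $143.93; balance after payment $15,287.93.
Month 3: interest $133.77; balance after payment $14,116.70.
Month 4: interest $123.52; balance after payment $12,935.22.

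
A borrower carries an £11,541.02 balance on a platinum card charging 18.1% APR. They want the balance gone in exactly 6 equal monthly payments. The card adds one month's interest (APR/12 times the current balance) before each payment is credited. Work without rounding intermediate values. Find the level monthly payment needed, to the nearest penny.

Monthly rate r = 18.1%/12 = 1.50833% = 0.0150833.
Level-payment amortization: P = B₀·r / (1 − (1+r)^(−n)) = 11541.02·0.0150833 / (1 − 1.01508^(−6)).
Denominator 1 − (1+r)^(−6) = 0.0859081914.
P = 174.077 / 0.0859081914 ≈ 2026.31.

£2,026.31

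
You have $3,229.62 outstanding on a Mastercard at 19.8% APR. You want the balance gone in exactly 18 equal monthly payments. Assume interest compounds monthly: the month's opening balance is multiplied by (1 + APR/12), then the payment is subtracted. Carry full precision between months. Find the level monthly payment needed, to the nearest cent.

Monthly rate r = 19.8%/12 = 1.65% = 0.0165.
Level-payment amortization: P = B₀·r / (1 − (1+r)^(−n)) = 3229.62·0.0165 / (1 − 1.0165^(−18)).
Denominator 1 − (1+r)^(−18) = 0.255152942.
P = 53.2887 / 0.255152942 ≈ 208.85.

$208.85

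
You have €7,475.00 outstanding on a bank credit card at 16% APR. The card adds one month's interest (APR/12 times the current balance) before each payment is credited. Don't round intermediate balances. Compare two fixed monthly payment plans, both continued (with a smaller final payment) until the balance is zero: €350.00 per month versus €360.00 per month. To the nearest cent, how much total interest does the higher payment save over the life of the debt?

Monthly rate r = 16%/12 = 1.33333% = 0.0133333.
At €350.00/mo: n = ⌈−ln(1 − rB₀/P)/ln(1+r)⌉ = 26 payments (last €106.43); total interest = total paid − €7,475.00 = €1,381.43.
At €360.00/mo: 25 payments (last €170.62); total interest €1,335.62.
Interest saved = €1,381.43 − €1,335.62 = €45.81.

€45.81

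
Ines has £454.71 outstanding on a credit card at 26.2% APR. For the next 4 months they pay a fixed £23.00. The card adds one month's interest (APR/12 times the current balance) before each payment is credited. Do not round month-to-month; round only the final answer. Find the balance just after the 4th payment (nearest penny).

£400.68

Monthly rate r = 26.2%/12 = 2.18333% = 0.0218333.
Each month: B ← B·(1+r) − £23.00.
Month 1: interest £9.93; balance after payment £441.64.
Month 2: interest £9.64; balance after payment £428.28.
Month 3: interest £9.35; balance after payment £414.63.
Month 4: interest £9.05; balance after payment £400.68.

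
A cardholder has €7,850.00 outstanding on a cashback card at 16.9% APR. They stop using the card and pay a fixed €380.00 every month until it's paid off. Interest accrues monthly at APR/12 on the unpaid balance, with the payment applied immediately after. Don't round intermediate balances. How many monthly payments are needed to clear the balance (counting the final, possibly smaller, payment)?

Monthly rate r = 16.9%/12 = 1.40833% = 0.0140833.
Recurrence: B ← B·(1+r) − €380.00.
Month 1: interest €110.55; balance after payment €7,580.55.
Month 2: interest €106.76; balance after payment €7,307.31.
Closed form: n = −ln(1 − rB₀/P)/ln(1+r) = −ln(0.70907)/ln(1.01408) ≈ 24.584, so the balance reaches zero during payment 25.

25 payments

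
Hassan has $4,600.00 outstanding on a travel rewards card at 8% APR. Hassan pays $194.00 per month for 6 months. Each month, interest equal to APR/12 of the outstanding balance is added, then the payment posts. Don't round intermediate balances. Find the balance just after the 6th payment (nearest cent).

Monthly rate r = 8%/12 = 0.666667% = 0.00666667.
Each month: B ← B·(1+r) − $194.00.
Month 1: interest $30.67; balance after payment $4,436.67.
Month 2: interest $29.58; balance after payment $4,272.24.
Month 3: interest $28.48; balance after payment $4,106.73.
Month 4: interest $27.38; balance after payment $3,940.10.
Month 5: interest $26.27; balance after payment $3,772.37.
Month 6: interest $25.15; balance after payment $3,603.52.

$3,603.52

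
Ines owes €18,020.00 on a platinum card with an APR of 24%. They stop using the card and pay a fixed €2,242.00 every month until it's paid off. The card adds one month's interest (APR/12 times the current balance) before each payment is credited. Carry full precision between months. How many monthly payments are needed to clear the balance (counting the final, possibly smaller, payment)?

9 payments

Monthly rate r = 24%/12 = 2% = 0.02.
Recurrence: B ← B·(1+r) − €2,242.00.
Month 1: interest €360.40; balance after payment €16,138.40.
Month 2: interest €322.77; balance after payment €14,219.17.
Closed form: n = −ln(1 − rB₀/P)/ln(1+r) = −ln(0.83925)/ln(1.02) ≈ 8.850, so the balance reaches zero during payment 9.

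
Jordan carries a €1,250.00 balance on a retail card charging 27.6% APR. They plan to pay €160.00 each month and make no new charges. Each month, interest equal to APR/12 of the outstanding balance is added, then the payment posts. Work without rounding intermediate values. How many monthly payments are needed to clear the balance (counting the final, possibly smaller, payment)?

Monthly rate r = 27.6%/12 = 2.3% = 0.023.
Recurrence: B ← B·(1+r) − €160.00.
Month 1: interest €28.75; balance after payment €1,118.75.
Month 2: interest €25.73; balance after payment €984.48.
Closed form: n = −ln(1 − rB₀/P)/ln(1+r) = −ln(0.82031)/ln(1.023) ≈ 8.710, so the balance reaches zero during payment 9.

9 months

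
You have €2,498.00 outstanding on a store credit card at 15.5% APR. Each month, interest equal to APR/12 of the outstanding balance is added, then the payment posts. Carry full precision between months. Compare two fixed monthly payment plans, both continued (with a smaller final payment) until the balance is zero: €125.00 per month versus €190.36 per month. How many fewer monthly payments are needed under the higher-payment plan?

Monthly rate r = 15.5%/12 = 1.29167% = 0.0129167.
At €125.00/mo: n = ⌈−ln(1 − rB₀/P)/ln(1+r)⌉ = 24 payments (last €33.23); total interest = total paid − €2,498.00 = €410.23.
At €190.36/mo: 15 payments (last €90.05); total interest €257.09.
Payments saved = 24 − 15 = 9.

9 fewer payments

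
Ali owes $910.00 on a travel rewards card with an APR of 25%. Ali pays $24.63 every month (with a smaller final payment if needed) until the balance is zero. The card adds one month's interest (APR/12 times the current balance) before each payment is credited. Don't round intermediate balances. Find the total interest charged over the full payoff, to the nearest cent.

$844.16

Monthly rate r = 25%/12 = 2.08333% = 0.0208333.
Payoff takes n = ⌈−ln(1 − rB₀/P)/ln(1+r)⌉ = ⌈71.219⌉ = 72 payments; the last is $5.43.
Total paid = 71·$24.63 + $5.43 = $1,754.16.
Total interest = total paid − principal = $1,754.16 − $910.00 = $844.16.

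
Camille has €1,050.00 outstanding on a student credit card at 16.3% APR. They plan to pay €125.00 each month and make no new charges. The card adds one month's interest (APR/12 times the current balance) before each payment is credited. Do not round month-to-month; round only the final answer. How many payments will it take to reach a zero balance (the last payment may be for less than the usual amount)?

9 months

Monthly rate r = 16.3%/12 = 1.35833% = 0.0135833.
Recurrence: B ← B·(1+r) − €125.00.
Month 1: interest €14.26; balance after payment €939.26.
Month 2: interest €12.76; balance after payment €827.02.
Closed form: n = −ln(1 − rB₀/P)/ln(1+r) = −ln(0.8859)/ln(1.01358) ≈ 8.980, so the balance reaches zero during payment 9.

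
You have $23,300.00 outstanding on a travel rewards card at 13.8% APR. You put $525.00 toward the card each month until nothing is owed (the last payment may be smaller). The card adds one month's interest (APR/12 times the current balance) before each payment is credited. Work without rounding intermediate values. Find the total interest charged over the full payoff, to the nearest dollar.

Monthly rate r = 13.8%/12 = 1.15% = 0.0115.
Payoff takes n = ⌈−ln(1 − rB₀/P)/ln(1+r)⌉ = ⌈62.454⌉ = 63 payments; the last is $239.32.
Total paid = 62·$525.00 + $239.32 = $32,789.32.
Total interest = total paid − principal = $32,789.32 − $23,300.00 = $9,489.32.

$9,489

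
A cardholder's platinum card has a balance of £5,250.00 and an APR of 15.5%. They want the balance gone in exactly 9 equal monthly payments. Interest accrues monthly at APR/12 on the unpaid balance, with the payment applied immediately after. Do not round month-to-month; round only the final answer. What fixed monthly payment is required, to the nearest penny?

£621.65

Monthly rate r = 15.5%/12 = 1.29167% = 0.0129167.
Level-payment amortization: P = B₀·r / (1 − (1+r)^(−n)) = 5250.00·0.0129167 / (1 − 1.01292^(−9)).
Denominator 1 − (1+r)^(−9) = 0.109084436.
P = 67.8125 / 0.109084436 ≈ 621.65.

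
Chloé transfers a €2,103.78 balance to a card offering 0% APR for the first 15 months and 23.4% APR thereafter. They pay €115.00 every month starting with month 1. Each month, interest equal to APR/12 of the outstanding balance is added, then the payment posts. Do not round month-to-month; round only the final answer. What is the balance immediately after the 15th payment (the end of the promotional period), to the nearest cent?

€378.78

Promo months 1–15 at r₀ = 0%/12 = 0; months 16+ at r₁ = 23.4%/12 = 0.0195.
After month 15 (no interest yet): B = €2,103.78 − 15·€115.00 = €378.78.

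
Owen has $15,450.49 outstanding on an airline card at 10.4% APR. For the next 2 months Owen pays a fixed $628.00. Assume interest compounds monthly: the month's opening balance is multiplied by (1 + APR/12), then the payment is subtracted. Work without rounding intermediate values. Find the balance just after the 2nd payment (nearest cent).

Monthly rate r = 10.4%/12 = 0.866667% = 0.00866667.
Each month: B ← B·(1+r) − $628.00.
Month 1: interest $133.90; balance after payment $14,956.39.
Month 2: interest $129.62; balance after payment $14,458.02.

$14,458.02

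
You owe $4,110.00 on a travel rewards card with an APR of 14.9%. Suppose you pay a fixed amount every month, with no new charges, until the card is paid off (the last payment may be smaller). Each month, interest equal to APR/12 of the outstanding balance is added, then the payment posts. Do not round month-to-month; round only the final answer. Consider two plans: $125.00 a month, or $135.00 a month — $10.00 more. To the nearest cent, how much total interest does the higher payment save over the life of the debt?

$120.07

Monthly rate r = 14.9%/12 = 1.24167% = 0.0124167.
At $125.00/mo: n = ⌈−ln(1 − rB₀/P)/ln(1+r)⌉ = 43 payments (last $65.01); total interest = total paid − $4,110.00 = $1,205.01.
At $135.00/mo: 39 payments (last $64.94); total interest $1,084.94.
Interest saved = $1,205.01 − $1,084.94 = $120.07.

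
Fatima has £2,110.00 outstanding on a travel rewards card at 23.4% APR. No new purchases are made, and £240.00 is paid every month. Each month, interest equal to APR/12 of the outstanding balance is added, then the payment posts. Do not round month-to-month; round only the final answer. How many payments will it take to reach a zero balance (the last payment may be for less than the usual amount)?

10 payments

Monthly rate r = 23.4%/12 = 1.95% = 0.0195.
Recurrence: B ← B·(1+r) − £240.00.
Month 1: interest £41.15; balance after payment £1,911.14.
Month 2: interest £37.27; balance after payment £1,708.41.
Closed form: n = −ln(1 − rB₀/P)/ln(1+r) = −ln(0.82856)/ln(1.0195) ≈ 9.738, so the balance reaches zero during payment 10.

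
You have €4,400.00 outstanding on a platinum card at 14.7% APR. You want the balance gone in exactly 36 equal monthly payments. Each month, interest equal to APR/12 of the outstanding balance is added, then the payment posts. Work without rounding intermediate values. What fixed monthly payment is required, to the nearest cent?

Monthly rate r = 14.7%/12 = 1.225% = 0.01225.
Level-payment amortization: P = B₀·r / (1 − (1+r)^(−n)) = 4400.00·0.01225 / (1 − 1.01225^(−36)).
Denominator 1 − (1+r)^(−36) = 0.354881162.
P = 53.9 / 0.354881162 ≈ 151.88.

€151.88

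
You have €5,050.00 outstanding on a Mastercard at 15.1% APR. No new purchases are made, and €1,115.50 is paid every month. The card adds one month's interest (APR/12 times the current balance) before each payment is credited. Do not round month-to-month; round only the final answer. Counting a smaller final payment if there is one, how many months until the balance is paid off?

5 payments

Monthly rate r = 15.1%/12 = 1.25833% = 0.0125833.
Recurrence: B ← B·(1+r) − €1,115.50.
Month 1: interest €63.55; balance after payment €3,998.05.
Month 2: interest €50.31; balance after payment €2,932.85.
Month 3: interest €36.91; balance after payment €1,854.26.
Month 4: interest €23.33; balance after payment €762.09.
Month 5: interest €9.59; balance after payment €0.00.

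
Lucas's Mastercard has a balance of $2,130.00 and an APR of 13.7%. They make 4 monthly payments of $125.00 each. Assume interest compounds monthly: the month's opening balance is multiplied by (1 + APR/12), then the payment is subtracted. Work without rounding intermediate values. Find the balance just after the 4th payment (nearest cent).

$1,720.32

Monthly rate r = 13.7%/12 = 1.14167% = 0.0114167.
Each month: B ← B·(1+r) − $125.00.
Month 1: interest $24.32; balance after payment $2,029.32.
Month 2: interest $23.17; balance after payment $1,927.49.
Month 3: interest $22.01; balance after payment $1,824.49.
Month 4: interest $20.83; balance after payment $1,720.32.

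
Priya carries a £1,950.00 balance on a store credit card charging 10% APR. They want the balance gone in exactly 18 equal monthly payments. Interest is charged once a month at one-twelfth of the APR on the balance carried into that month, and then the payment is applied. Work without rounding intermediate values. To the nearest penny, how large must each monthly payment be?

Monthly rate r = 10%/12 = 0.833333% = 0.00833333.
Level-payment amortization: P = B₀·r / (1 − (1+r)^(−n)) = 1950.00·0.00833333 / (1 − 1.00833^(−18)).
Denominator 1 − (1+r)^(−18) = 0.138756885.
P = 16.25 / 0.138756885 ≈ 117.11.

£117.11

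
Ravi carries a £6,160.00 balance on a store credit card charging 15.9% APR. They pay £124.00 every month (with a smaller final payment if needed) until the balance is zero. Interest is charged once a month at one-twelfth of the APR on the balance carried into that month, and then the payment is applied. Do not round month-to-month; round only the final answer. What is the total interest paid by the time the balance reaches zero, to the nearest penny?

Monthly rate r = 15.9%/12 = 1.325% = 0.01325.
Payoff takes n = ⌈−ln(1 − rB₀/P)/ln(1+r)⌉ = ⌈81.562⌉ = 82 payments; the last is £69.94.
Total paid = 81·£124.00 + £69.94 = £10,113.94.
Total interest = total paid − principal = £10,113.94 − £6,160.00 = £3,953.94.

£3,953.94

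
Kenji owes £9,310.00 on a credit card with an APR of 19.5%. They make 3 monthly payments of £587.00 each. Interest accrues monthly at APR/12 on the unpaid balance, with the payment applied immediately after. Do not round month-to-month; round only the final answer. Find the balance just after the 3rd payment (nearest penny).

Monthly rate r = 19.5%/12 = 1.625% = 0.01625.
Each month: B ← B·(1+r) − £587.00.
Month 1: interest £151.29; balance after payment £8,874.29.
Month 2: interest £144.21; balance after payment £8,431.49.
Month 3: interest £137.01; balance after payment £7,981.51.

£7,981.51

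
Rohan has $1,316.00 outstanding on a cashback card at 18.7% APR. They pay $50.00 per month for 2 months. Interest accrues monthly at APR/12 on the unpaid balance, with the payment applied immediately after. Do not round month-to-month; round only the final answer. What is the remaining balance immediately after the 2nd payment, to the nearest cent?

Monthly rate r = 18.7%/12 = 1.55833% = 0.0155833.
Each month: B ← B·(1+r) − $50.00.
Month 1: interest $20.51; balance after payment $1,286.51.
Month 2: interest $20.05; balance after payment $1,256.56.

$1,256.56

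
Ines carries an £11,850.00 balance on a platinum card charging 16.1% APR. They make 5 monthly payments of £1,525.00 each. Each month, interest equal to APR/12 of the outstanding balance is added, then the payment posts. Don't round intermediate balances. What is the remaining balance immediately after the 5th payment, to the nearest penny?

£4,834.19

Monthly rate r = 16.1%/12 = 1.34167% = 0.0134167.
Each month: B ← B·(1+r) − £1,525.00.
Month 1: interest £158.99; balance after payment £10,483.99.
Month 2: interest £140.66; balance after payment £9,099.65.
Month 3: interest £122.09; balance after payment £7,696.73.
Month 4: interest £103.26; balance after payment £6,275.00.
Month 5: interest £84.19; balance after payment £4,834.19.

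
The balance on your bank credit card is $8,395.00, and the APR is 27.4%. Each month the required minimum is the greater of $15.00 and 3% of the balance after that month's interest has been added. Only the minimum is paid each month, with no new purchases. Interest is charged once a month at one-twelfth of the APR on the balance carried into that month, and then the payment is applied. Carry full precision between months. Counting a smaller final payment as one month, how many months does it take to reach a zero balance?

Monthly rate r = 27.4%/12 = 2.28333% = 0.0228333.
While 3% of the post-interest balance exceeds $15.00, each month B ← (B·(1+r))·(1 − 0.03), i.e. B shrinks by the factor (1+r)·0.97 = 0.99215.
This holds for months 1–361. Entering month 362 the balance is $487.73; 3% of the post-interest balance is now below $15.00, so the flat $15.00 minimum applies from here.
From month 362 a fixed $15.00 at rate r clears $487.73 in 61 more payments. Total: 361 + 61 = 422 months.

422 months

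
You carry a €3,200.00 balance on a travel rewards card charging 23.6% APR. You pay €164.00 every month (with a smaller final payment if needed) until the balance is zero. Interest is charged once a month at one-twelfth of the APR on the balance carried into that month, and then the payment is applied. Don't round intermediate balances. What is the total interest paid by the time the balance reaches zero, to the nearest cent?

Monthly rate r = 23.6%/12 = 1.96667% = 0.0196667.
Payoff takes n = ⌈−ln(1 − rB₀/P)/ln(1+r)⌉ = ⌈24.856⌉ = 25 payments; the last is €140.55.
Total paid = 24·€164.00 + €140.55 = €4,076.55.
Total interest = total paid − principal = €4,076.55 − €3,200.00 = €876.55.

€876.55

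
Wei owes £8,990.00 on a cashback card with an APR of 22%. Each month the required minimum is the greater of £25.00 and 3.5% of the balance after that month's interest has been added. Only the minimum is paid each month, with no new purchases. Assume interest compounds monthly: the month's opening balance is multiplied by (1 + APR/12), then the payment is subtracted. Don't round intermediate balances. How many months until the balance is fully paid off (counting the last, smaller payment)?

Monthly rate r = 22%/12 = 1.83333% = 0.0183333.
While 3.5% of the post-interest balance exceeds £25.00, each month B ← (B·(1+r))·(1 − 0.035), i.e. B shrinks by the factor (1+r)·0.965 = 0.98269.
This holds for months 1–147. Entering month 148 the balance is £690.40; 3.5% of the post-interest balance is now below £25.00, so the flat £25.00 minimum applies from here.
From month 148 a fixed £25.00 at rate r clears £690.40 in 39 more payments. Total: 147 + 39 = 186 months.

186 months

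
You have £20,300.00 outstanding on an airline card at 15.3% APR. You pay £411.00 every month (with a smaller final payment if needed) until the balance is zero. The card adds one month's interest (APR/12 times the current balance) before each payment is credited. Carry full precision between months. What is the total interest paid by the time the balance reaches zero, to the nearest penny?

£11,932.15

Monthly rate r = 15.3%/12 = 1.275% = 0.01275.
Payoff takes n = ⌈−ln(1 − rB₀/P)/ln(1+r)⌉ = ⌈78.422⌉ = 79 payments; the last is £174.15.
Total paid = 78·£411.00 + £174.15 = £32,232.15.
Total interest = total paid − principal = £32,232.15 − £20,300.00 = £11,932.15.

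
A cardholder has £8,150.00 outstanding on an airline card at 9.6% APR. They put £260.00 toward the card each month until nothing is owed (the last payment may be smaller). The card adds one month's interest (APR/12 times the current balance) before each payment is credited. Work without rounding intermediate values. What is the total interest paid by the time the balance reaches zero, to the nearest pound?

Monthly rate r = 9.6%/12 = 0.8% = 0.008.
Payoff takes n = ⌈−ln(1 − rB₀/P)/ln(1+r)⌉ = ⌈36.233⌉ = 37 payments; the last is £60.69.
Total paid = 36·£260.00 + £60.69 = £9,420.69.
Total interest = total paid − principal = £9,420.69 − £8,150.00 = £1,270.69.

£1,271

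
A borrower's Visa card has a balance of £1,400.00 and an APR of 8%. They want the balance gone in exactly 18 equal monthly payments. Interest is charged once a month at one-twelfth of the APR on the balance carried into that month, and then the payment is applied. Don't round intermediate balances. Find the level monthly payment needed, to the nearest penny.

Monthly rate r = 8%/12 = 0.666667% = 0.00666667.
Level-payment amortization: P = B₀·r / (1 − (1+r)^(−n)) = 1400.00·0.00666667 / (1 − 1.00667^(−18)).
Denominator 1 − (1+r)^(−18) = 0.112726294.
P = 9.33333 / 0.112726294 ≈ 82.80.

£82.80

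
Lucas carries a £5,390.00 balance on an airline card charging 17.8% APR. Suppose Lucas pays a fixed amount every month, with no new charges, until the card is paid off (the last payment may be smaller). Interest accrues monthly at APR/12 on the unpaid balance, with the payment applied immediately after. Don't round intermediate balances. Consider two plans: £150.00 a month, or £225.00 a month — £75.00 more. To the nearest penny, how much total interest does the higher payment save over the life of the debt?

£1,048.24

Monthly rate r = 17.8%/12 = 1.48333% = 0.0148333.
At £150.00/mo: n = ⌈−ln(1 − rB₀/P)/ln(1+r)⌉ = 52 payments (last £107.25); total interest = total paid − £5,390.00 = £2,367.25.
At £225.00/mo: 30 payments (last £184.01); total interest £1,319.01.
Interest saved = £2,367.25 − £1,319.01 = £1,048.24.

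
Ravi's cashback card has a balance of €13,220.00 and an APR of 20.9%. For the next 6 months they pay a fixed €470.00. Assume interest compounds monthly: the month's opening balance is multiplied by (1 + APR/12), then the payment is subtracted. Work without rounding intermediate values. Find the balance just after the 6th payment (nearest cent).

€11,717.38

Monthly rate r = 20.9%/12 = 1.74167% = 0.0174167.
Each month: B ← B·(1+r) − €470.00.
Month 1: interest €230.25; balance after payment €12,980.25.
Month 2: interest €226.07; balance after payment €12,736.32.
Month 3: interest €221.82; balance after payment €12,488.15.
Month 4: interest €217.50; balance after payment €12,235.65.
Month 5: interest €213.10; balance after payment €11,978.75.
Month 6: interest €208.63; balance after payment €11,717.38.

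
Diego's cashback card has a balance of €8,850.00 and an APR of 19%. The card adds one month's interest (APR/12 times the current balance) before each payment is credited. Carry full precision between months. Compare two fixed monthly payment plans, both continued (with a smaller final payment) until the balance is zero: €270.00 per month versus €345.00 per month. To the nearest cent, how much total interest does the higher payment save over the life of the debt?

€1,133.50

Monthly rate r = 19%/12 = 1.58333% = 0.0158333.
At €270.00/mo: n = ⌈−ln(1 − rB₀/P)/ln(1+r)⌉ = 47 payments (last €159.01); total interest = total paid − €8,850.00 = €3,729.01.
At €345.00/mo: 34 payments (last €60.51); total interest €2,595.51.
Interest saved = €3,729.01 − €2,595.51 = €1,133.50.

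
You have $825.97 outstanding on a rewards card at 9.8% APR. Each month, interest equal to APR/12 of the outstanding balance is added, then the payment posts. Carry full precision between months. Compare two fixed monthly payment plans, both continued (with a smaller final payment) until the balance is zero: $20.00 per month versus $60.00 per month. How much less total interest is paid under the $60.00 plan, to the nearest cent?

$131.78

Monthly rate r = 9.8%/12 = 0.816667% = 0.00816667.
At $20.00/mo: n = ⌈−ln(1 − rB₀/P)/ln(1+r)⌉ = 51 payments (last $11.61); total interest = total paid − $825.97 = $185.64.
At $60.00/mo: 15 payments (last $39.83); total interest $53.86.
Interest saved = $185.64 − $53.86 = $131.78.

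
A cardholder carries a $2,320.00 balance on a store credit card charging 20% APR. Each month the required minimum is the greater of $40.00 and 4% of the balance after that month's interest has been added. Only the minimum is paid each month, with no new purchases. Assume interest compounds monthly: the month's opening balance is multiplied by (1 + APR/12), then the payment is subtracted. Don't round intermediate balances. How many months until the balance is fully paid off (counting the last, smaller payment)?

68 months

Monthly rate r = 20%/12 = 1.66667% = 0.0166667.
While 4% of the post-interest balance exceeds $40.00, each month B ← (B·(1+r))·(1 − 0.04), i.e. B shrinks by the factor (1+r)·0.96 = 0.976.
This holds for months 1–36. Entering month 37 the balance is $967.57; 4% of the post-interest balance is now below $40.00, so the flat $40.00 minimum applies from here.
From month 37 a fixed $40.00 at rate r clears $967.57 in 32 more payments. Total: 36 + 32 = 68 months.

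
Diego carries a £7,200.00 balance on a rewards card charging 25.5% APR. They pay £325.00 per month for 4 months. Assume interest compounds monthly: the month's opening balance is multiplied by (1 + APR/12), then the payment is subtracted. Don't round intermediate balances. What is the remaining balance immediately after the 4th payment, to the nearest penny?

Monthly rate r = 25.5%/12 = 2.125% = 0.02125.
Each month: B ← B·(1+r) − £325.00.
Month 1: interest £153.00; balance after payment £7,028.00.
Month 2: interest £149.34; balance after payment £6,852.35.
Month 3: interest £145.61; balance after payment £6,672.96.
Month 4: interest £141.80; balance after payment £6,489.76.

£6,489.76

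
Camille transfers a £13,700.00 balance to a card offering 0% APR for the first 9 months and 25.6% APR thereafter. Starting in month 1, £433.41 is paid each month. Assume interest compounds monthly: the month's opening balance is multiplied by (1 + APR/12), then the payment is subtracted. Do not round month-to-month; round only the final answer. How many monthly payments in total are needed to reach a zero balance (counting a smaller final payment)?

Promo months 1–9 at r₀ = 0%/12 = 0; months 10+ at r₁ = 25.6%/12 = 0.0213333.
After month 9 (no interest yet): B = £13,700.00 − 9·£433.41 = £9,799.31.
Then at r₁ with £433.41/mo: n₂ = −ln(1 − r₁·B/P)/ln(1+r₁) ≈ 31.19 → 32 more payments.

41 payments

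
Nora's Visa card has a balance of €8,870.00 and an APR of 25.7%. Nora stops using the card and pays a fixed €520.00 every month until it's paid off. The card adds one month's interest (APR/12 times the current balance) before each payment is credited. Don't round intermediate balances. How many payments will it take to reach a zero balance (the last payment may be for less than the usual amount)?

Monthly rate r = 25.7%/12 = 2.14167% = 0.0214167.
Recurrence: B ← B·(1+r) − €520.00.
Month 1: interest €189.97; balance after payment €8,539.97.
Month 2: interest €182.90; balance after payment €8,202.86.
Closed form: n = −ln(1 − rB₀/P)/ln(1+r) = −ln(0.63468)/ln(1.02142) ≈ 21.454, so the balance reaches zero during payment 22.

22 months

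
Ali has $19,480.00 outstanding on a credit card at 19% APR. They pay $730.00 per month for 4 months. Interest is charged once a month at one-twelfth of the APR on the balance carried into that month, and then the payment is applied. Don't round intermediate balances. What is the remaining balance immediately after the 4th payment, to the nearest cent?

$17,753.26

Monthly rate r = 19%/12 = 1.58333% = 0.0158333.
Each month: B ← B·(1+r) − $730.00.
Month 1: interest $308.43; balance after payment $19,058.43.
Month 2: interest $301.76; balance after payment $18,630.19.
Month 3: interest $294.98; balance after payment $18,195.17.
Month 4: interest $288.09; balance after payment $17,753.26.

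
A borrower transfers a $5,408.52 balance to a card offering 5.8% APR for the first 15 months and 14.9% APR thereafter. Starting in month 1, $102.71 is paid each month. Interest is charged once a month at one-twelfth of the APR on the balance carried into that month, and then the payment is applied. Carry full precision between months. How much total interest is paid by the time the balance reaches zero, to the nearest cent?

$2,072.87

Promo months 1–15 at r₀ = 5.8%/12 = 0.00483333; months 16+ at r₁ = 14.9%/12 = 0.0124167.
After month 15: iterate B ← B·(1+r₀) − $102.71 for 15 months → $4,220.30.
Then at r₁ with $102.71/mo: n₂ = −ln(1 − r₁·B/P)/ln(1+r₁) ≈ 57.84 → 58 more payments.
Total paid = 72·$102.71 + $86.27 = $7,481.39; interest = $7,481.39 − $5,408.52 = $2,072.87.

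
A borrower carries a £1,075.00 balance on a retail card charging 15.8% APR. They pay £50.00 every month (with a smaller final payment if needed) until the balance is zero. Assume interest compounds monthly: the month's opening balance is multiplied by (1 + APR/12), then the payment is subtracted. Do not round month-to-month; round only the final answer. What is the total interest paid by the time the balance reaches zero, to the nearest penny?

£197.16

Monthly rate r = 15.8%/12 = 1.31667% = 0.0131667.
Payoff takes n = ⌈−ln(1 − rB₀/P)/ln(1+r)⌉ = ⌈25.442⌉ = 26 payments; the last is £22.16.
Total paid = 25·£50.00 + £22.16 = £1,272.16.
Total interest = total paid − principal = £1,272.16 − £1,075.00 = £197.16.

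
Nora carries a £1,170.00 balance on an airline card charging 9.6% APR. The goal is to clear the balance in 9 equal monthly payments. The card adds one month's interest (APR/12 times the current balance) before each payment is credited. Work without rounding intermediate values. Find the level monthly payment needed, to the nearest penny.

Monthly rate r = 9.6%/12 = 0.8% = 0.008.
Level-payment amortization: P = B₀·r / (1 − (1+r)^(−n)) = 1170.00·0.008 / (1 − 1.008^(−9)).
Denominator 1 − (1+r)^(−9) = 0.0692024939.
P = 9.36 / 0.0692024939 ≈ 135.26.

£135.26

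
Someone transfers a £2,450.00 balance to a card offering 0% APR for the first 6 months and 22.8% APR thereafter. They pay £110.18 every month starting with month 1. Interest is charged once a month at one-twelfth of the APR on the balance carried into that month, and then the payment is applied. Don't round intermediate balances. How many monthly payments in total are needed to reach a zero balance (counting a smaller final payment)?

Promo months 1–6 at r₀ = 0%/12 = 0; months 7+ at r₁ = 22.8%/12 = 0.019.
After month 6 (no interest yet): B = £2,450.00 − 6·£110.18 = £1,788.92.
Then at r₁ with £110.18/mo: n₂ = −ln(1 − r₁·B/P)/ln(1+r₁) ≈ 19.60 → 20 more payments.

26 months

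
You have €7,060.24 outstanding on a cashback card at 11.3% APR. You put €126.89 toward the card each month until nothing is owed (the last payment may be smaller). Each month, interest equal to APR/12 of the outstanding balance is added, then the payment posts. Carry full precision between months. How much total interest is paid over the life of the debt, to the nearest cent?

€2,988.46

Monthly rate r = 11.3%/12 = 0.941667% = 0.00941667.
Payoff takes n = ⌈−ln(1 − rB₀/P)/ln(1+r)⌉ = ⌈79.192⌉ = 80 payments; the last is €24.39.
Total paid = 79·€126.89 + €24.39 = €10,048.70.
Total interest = total paid − principal = €10,048.70 − €7,060.24 = €2,988.46.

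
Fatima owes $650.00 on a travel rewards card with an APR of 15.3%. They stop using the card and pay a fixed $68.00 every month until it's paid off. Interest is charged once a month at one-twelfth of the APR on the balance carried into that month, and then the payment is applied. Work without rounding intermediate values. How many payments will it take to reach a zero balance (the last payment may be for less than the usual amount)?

11 payments

Monthly rate r = 15.3%/12 = 1.275% = 0.01275.
Recurrence: B ← B·(1+r) − $68.00.
Month 1: interest $8.29; balance after payment $590.29.
Month 2: interest $7.53; balance after payment $529.81.
Closed form: n = −ln(1 − rB₀/P)/ln(1+r) = −ln(0.87812)/ln(1.01275) ≈ 10.258, so the balance reaches zero during payment 11.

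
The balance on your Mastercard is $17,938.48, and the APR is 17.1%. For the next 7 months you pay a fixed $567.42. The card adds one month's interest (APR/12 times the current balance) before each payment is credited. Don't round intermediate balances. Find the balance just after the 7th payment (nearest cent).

Monthly rate r = 17.1%/12 = 1.425% = 0.01425.
Each month: B ← B·(1+r) − $567.42.
Month 1: interest $255.62; balance after payment $17,626.68.
Month 2: interest $251.18; balance after payment $17,310.44.
Month 3: interest $246.67; balance after payment $16,989.70.
Month 4: interest $242.10; balance after payment $16,664.38.
Month 5: interest $237.47; balance after payment $16,334.43.
Month 6: interest $232.77; balance after payment $15,999.77.
Month 7: interest $228.00; balance after payment $15,660.35.

$15,660.35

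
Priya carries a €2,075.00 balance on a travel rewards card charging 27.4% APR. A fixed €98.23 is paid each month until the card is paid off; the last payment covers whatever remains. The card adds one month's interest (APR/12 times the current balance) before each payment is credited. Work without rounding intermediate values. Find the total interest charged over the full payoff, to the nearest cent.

€789.90

Monthly rate r = 27.4%/12 = 2.28333% = 0.0228333.
Payoff takes n = ⌈−ln(1 − rB₀/P)/ln(1+r)⌉ = ⌈29.164⌉ = 30 payments; the last is €16.23.
Total paid = 29·€98.23 + €16.23 = €2,864.90.
Total interest = total paid − principal = €2,864.90 − €2,075.00 = €789.90.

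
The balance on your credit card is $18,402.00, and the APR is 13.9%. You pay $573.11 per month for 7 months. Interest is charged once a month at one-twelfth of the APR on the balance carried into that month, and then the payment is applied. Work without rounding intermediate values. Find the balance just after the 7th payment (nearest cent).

Monthly rate r = 13.9%/12 = 1.15833% = 0.0115833.
Each month: B ← B·(1+r) − $573.11.
Month 1: interest $213.16; balance after payment $18,042.05.
Month 2: interest $208.99; balance after payment $17,677.92.
Month 3: interest $204.77; balance after payment $17,309.58.
Month 4: interest $200.50; balance after payment $16,936.98.
Month 5: interest $196.19; balance after payment $16,560.05.
Month 6: interest $191.82; balance after payment $16,178.76.
Month 7: interest $187.40; balance after payment $15,793.06.

$15,793.06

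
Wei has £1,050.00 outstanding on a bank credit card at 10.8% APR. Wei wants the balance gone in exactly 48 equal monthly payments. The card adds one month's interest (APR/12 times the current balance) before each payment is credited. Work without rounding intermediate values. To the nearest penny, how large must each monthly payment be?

£27.04

Monthly rate r = 10.8%/12 = 0.9% = 0.009.
Level-payment amortization: P = B₀·r / (1 − (1+r)^(−n)) = 1050.00·0.009 / (1 − 1.009^(−48)).
Denominator 1 − (1+r)^(−48) = 0.349534869.
P = 9.45 / 0.349534869 ≈ 27.04.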